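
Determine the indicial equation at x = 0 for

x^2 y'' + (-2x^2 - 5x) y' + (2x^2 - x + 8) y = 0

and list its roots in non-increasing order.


Divide by x^2 to reach normal form y'' + P_1(x) y' + P_2(x) y = 0 with P_1(x) = -2 - 5/x and P_2(x) = 2 - 1/x + 8/x^2.
x = 0 is a singular point because the y'-coefficient -2 - 5/x has a pole at x = 0 and the y-coefficient 2 - 1/x + 8/x^2 has a pole at x = 0.
It is a regular singular point because x P_1(x) = p(x) = -2x - 5 and x^2 P_2(x) = q(x) = 2x^2 - x + 8 are polynomials, hence analytic at x = 0.
p(0) = -5,  q(0) = 8.
Indicial equation: r(r-1) + p(0) r + q(0) = 0, i.e. r^2 + (p(0) - 1) r + q(0) = 0, i.e. r^2 - 6 r + 8 = 0.
Discriminant: (-6)^2 - 4(8) = 4, so r = (6 ± 2)/2.
Solving: r_1 = 4, r_2 = 2.

indicial: r^2 - 6 r + 8 = 0; roots r_1 = 4, r_2 = 2


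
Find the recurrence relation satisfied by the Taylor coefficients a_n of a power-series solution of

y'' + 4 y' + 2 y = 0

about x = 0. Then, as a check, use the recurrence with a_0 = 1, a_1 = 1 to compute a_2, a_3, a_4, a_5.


Substitute y = sum_n a_n x^n.
y''(x) has coefficient (n+2)(n+1) a_{n+2} at x^n;
4 y'(x) has coefficient 4 (n+1) a_{n+1} at x^n;
2 y(x) has coefficient 2 a_n at x^n.
Matching x^n: (n+2)(n+1) a_{n+2} + 4 (n+1) a_{n+1} + 2 a_n = 0.
Thus a_{n+2} = [-4 (n+1) a_{n+1} - 2 a_n] / ((n+1)(n+2)).

Check with a_0 = 1, a_1 = 1 (apply the recurrence for n = 0, 1, 2, 3): a_0 = 1, a_1 = 1, a_2 = -3, a_3 = 11/3, a_4 = -19/6, a_5 = 13/6.

a_(n+2) = [-4 (n+1) a_(n+1) - 2 a_n] / ((n+1)(n+2)); check: a_0 = 1, a_1 = 1, a_2 = -3, a_3 = 11/3, a_4 = -19/6, a_5 = 13/6


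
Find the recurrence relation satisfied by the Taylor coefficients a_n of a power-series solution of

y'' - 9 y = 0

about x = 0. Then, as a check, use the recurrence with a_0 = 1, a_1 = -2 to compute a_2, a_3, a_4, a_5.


Substitute y = sum_n a_n x^n into y'' + (const) y = 0.
y''(x) = sum_{n>=0} (n+2)(n+1) a_{n+2} x^n.
The ODE becomes sum_n [(n+2)(n+1) a_{n+2} - 9 a_n] x^n = 0.
Setting each coefficient to zero gives the recurrence:
  (n+2)(n+1) a_{n+2} - 9 a_n = 0,
  a_{n+2} = 9 / ((n+1)(n+2)) a_n.

Check with a_0 = 1, a_1 = -2 (apply the recurrence for n = 0, 1, 2, 3): a_0 = 1, a_1 = -2, a_2 = 9/2, a_3 = -3, a_4 = 27/8, a_5 = -27/20.

a_{n+2} = 9/((n+1)(n+2)) * a_n; check: a_0 = 1, a_1 = -2, a_2 = 9/2, a_3 = -3, a_4 = 27/8, a_5 = -27/20


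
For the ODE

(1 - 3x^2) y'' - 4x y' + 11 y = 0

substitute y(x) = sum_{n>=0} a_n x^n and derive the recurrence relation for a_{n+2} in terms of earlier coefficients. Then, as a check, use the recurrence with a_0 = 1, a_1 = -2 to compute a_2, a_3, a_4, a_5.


Substitute y = sum_n a_n x^n.
(1 - 3 x^2) y'' contributes (n+2)(n+1) a_{n+2} - 3 n(n-1) a_n at x^n.
-4 x y'(x) contributes -4 n a_n at x^n.
11 y(x) contributes 11 a_n at x^n.
Matching x^n: (n+2)(n+1) a_{n+2} + (-3 n(n-1) - 4 n + 11) a_n = 0.
Thus a_{n+2} = (3 n(n-1) + 4 n - 11) / ((n+1)(n+2)) * a_n.

Check with a_0 = 1, a_1 = -2 (apply the recurrence for n = 0, 1, 2, 3): a_0 = 1, a_1 = -2, a_2 = -11/2, a_3 = 7/3, a_4 = -11/8, a_5 = 133/60.

a_(n+2) = (3 n(n-1) + 4 n - 11) / ((n+1)(n+2)) * a_n; check: a_0 = 1, a_1 = -2, a_2 = -11/2, a_3 = 7/3, a_4 = -11/8, a_5 = 133/60


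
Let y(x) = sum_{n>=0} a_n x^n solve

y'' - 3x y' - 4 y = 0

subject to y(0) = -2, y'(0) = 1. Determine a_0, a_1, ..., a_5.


Ansatz: y(x) = sum_{n>=0} a_n x^n, so y'(x) = sum_{n>=1} n a_n x^(n-1) and y''(x) = sum_{n>=2} n(n-1) a_n x^(n-2).
Substitute into P(x) y'' + Q(x) y' + R(x) y = 0 with P(x) = 1, Q(x) = -3x, R(x) = -4, and match powers of x.
Initial conditions: a_0 = -2, a_1 = 1.
Setting the coefficient of each power of x to zero and solving order by order (substituting the coefficients already found):
  x^0: 2 a_2 - 4 a_0 = 0  ->  2 a_2 = 4 a_0 = -8  ->  a_2 = -4
  x^1: 6 a_3 - 7 a_1 = 0  ->  6 a_3 = 7 a_1 = 7  ->  a_3 = 7/6
  x^2: 12 a_4 - 10 a_2 = 0  ->  12 a_4 = 10 a_2 = -40  ->  a_4 = -10/3
  x^3: 20 a_5 - 13 a_3 = 0  ->  20 a_5 = 13 a_3 = 91/6  ->  a_5 = 91/120
Truncated series: y(x) = -2 + x - 4 x^2 + (7/6) x^3 - (10/3) x^4 + (91/120) x^5 + O(x^6).

a_0 = -2; a_1 = 1; a_2 = -4; a_3 = 7/6; a_4 = -10/3; a_5 = 91/120


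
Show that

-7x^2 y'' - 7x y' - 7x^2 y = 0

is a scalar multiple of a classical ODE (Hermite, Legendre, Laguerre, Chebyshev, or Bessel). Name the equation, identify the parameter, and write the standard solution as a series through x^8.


All three coefficients share the factor -7; dividing through by -7 gives  x^2 y'' + x y' + x^2 y = 0.
This matches the Bessel equation x^2 y'' + x y' + (x^2 - nu^2) y = 0 with nu^2 = 0, so nu = 0; the solution bounded at x = 0 is J_0(x).
Frobenius at x = 0: indicial roots ±nu; for r = nu the recurrence k(k + 2nu) c_k = -c_{k-2} gives the standard series J_nu(x) = sum_{k>=0} (-1)^k / (k! (k+nu)!) (x/2)^(2k+nu). Evaluate the first 5 terms:
  k = 0: (-1)^0 / (0! * 0! * 2^0) x^0 = 1/(1*1*1) x^0 = (1) x^0
  k = 1: (-1)^1 / (1! * 1! * 2^2) x^2 = -1/(1*1*4) x^2 = (-1/4) x^2
  k = 2: (-1)^2 / (2! * 2! * 2^4) x^4 = 1/(2*2*16) x^4 = (1/64) x^4
  k = 3: (-1)^3 / (3! * 3! * 2^6) x^6 = -1/(6*6*64) x^6 = (-1/2304) x^6
  k = 4: (-1)^4 / (4! * 4! * 2^8) x^8 = 1/(24*24*256) x^8 = (1/147456) x^8
Hence J_0(x) = x^8/147456 - x^6/2304 + x^4/64 - x^2/4 + 1 + ....

J_0(x); series = x^8/147456 - x^6/2304 + x^4/64 - x^2/4 + 1


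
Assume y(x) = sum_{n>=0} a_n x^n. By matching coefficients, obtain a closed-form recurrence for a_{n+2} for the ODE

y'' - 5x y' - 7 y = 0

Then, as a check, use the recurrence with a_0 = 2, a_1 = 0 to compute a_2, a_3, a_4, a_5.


Substitute y = sum_n a_n x^n.
y''(x) has coefficient (n+2)(n+1) a_{n+2} at x^n;
-5 x y'(x) has coefficient -5 n a_n at x^n (shift);
-7 y(x) has coefficient -7 a_n at x^n.
Matching x^n: (n+2)(n+1) a_{n+2} + (-5n - 7) a_n = 0.
Thus a_{n+2} = (5n + 7) / ((n+1)(n+2)) * a_n.

Check with a_0 = 2, a_1 = 0 (apply the recurrence for n = 0, 1, 2, 3): a_0 = 2, a_1 = 0, a_2 = 7, a_3 = 0, a_4 = 119/12, a_5 = 0.

a_(n+2) = (5n + 7) / ((n+1)(n+2)) * a_n; check: a_0 = 2, a_1 = 0, a_2 = 7, a_3 = 0, a_4 = 119/12, a_5 = 0


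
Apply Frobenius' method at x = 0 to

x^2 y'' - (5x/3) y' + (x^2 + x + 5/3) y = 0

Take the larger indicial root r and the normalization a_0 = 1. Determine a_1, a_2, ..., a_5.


Write in Frobenius form y'' + (p(x)/x) y' + (q(x)/x^2) y = 0:
  p(x) = -5/3,  q(x) = x^2 + x + 5/3.
Indicial equation: r(r-1) + (-5/3) r + (5/3) = 0 -> roots r_1 = 5/3, r_2 = 1.
Take r = r_1 = 5/3. Let y(x) = x^r sum_{n>=0} a_n x^n with a_0 = 1.
Substitute y = x^r sum a_n x^n and match x^{r+n}. The recurrence is
  D(n) a_n + 1 a_{n-1} + 1 a_{n-2} = 0,  where D(n) = (r+n)(r+n-1) + (-5/3)(r+n) + (5/3).
  a_n = [-1 a_{n-1} - 1 a_{n-2}] / D(n).
Since the indicial polynomial factors as (r - r_1)(r - r_2), D(n) = (r_1 + n - r_1)(r_1 + n - r_2) = n(n + 2/3).
Evaluating step by step (a_0 = 1):
  n = 1: D(1) = 1(1 + 2/3) = 5/3; numerator = -1(1) = -1; a_1 = (-1)/(5/3) = -3/5
  n = 2: D(2) = 2(2 + 2/3) = 16/3; numerator = -1(-3/5) - 1(1) = -2/5; a_2 = (-2/5)/(16/3) = -3/40
  n = 3: D(3) = 3(3 + 2/3) = 11; numerator = -1(-3/40) - 1(-3/5) = 27/40; a_3 = (27/40)/(11) = 27/440
  n = 4: D(4) = 4(4 + 2/3) = 56/3; numerator = -1(27/440) - 1(-3/40) = 3/220; a_4 = (3/220)/(56/3) = 9/12320
  n = 5: D(5) = 5(5 + 2/3) = 85/3; numerator = -1(9/12320) - 1(27/440) = -153/2464; a_5 = (-153/2464)/(85/3) = -27/12320

r = 5/3; a_0 = 1; a_1 = -3/5; a_2 = -3/40; a_3 = 27/440; a_4 = 9/12320; a_5 = -27/12320


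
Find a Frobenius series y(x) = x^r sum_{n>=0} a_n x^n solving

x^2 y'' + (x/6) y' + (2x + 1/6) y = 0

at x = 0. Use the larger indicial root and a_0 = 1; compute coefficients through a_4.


Write in Frobenius form y'' + (p(x)/x) y' + (q(x)/x^2) y = 0:
  p(x) = 1/6,  q(x) = 2x + 1/6.
Indicial equation: r(r-1) + (1/6) r + (1/6) = 0 -> roots r_1 = 1/2, r_2 = 1/3.
Take r = r_1 = 1/2. Let y(x) = x^r sum_{n>=0} a_n x^n with a_0 = 1.
Substitute y = x^r sum a_n x^n and match x^{r+n}. The recurrence is
  D(n) a_n + 2 a_{n-1} = 0,  where D(n) = (r+n)(r+n-1) + (1/6)(r+n) + (1/6).
  a_n = -2 / D(n) * a_{n-1}.
Since the indicial polynomial factors as (r - r_1)(r - r_2), D(n) = (r_1 + n - r_1)(r_1 + n - r_2) = n(n + 1/6).
Evaluating step by step (a_0 = 1):
  n = 1: D(1) = 1(1 + 1/6) = 7/6; numerator = -2(1) = -2; a_1 = (-2)/(7/6) = -12/7
  n = 2: D(2) = 2(2 + 1/6) = 13/3; numerator = -2(-12/7) = 24/7; a_2 = (24/7)/(13/3) = 72/91
  n = 3: D(3) = 3(3 + 1/6) = 19/2; numerator = -2(72/91) = -144/91; a_3 = (-144/91)/(19/2) = -288/1729
  n = 4: D(4) = 4(4 + 1/6) = 50/3; numerator = -2(-288/1729) = 576/1729; a_4 = (576/1729)/(50/3) = 864/43225

r = 1/2; a_0 = 1; a_1 = -12/7; a_2 = 72/91; a_3 = -288/1729; a_4 = 864/43225


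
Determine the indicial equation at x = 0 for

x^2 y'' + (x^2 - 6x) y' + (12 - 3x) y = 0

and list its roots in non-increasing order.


Divide by x^2 to reach normal form y'' + P_1(x) y' + P_2(x) y = 0 with P_1(x) = 1 - 6/x and P_2(x) = -3/x + 12/x^2.
x = 0 is a singular point because the y'-coefficient 1 - 6/x has a pole at x = 0 and the y-coefficient -3/x + 12/x^2 has a pole at x = 0.
It is a regular singular point because x P_1(x) = p(x) = x - 6 and x^2 P_2(x) = q(x) = 12 - 3x are polynomials, hence analytic at x = 0.
p(0) = -6,  q(0) = 12.
Indicial equation: r(r-1) + p(0) r + q(0) = 0, i.e. r^2 + (p(0) - 1) r + q(0) = 0, i.e. r^2 - 7 r + 12 = 0.
Discriminant: (-7)^2 - 4(12) = 1, so r = (7 ± 1)/2.
Solving: r_1 = 4, r_2 = 3.

indicial: r^2 - 7 r + 12 = 0; roots r_1 = 4, r_2 = 3


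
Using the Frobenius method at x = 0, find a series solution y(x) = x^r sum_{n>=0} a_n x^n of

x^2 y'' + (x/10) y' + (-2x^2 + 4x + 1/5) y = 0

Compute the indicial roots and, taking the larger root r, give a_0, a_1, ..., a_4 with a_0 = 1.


Write in Frobenius form y'' + (p(x)/x) y' + (q(x)/x^2) y = 0:
  p(x) = 1/10,  q(x) = -2x^2 + 4x + 1/5.
Indicial equation: r(r-1) + (1/10) r + (1/5) = 0 -> roots r_1 = 1/2, r_2 = 2/5.
Take r = r_1 = 1/2. Let y(x) = x^r sum_{n>=0} a_n x^n with a_0 = 1.
Substitute y = x^r sum a_n x^n and match x^{r+n}. The recurrence is
  D(n) a_n + 4 a_{n-1} - 2 a_{n-2} = 0,  where D(n) = (r+n)(r+n-1) + (1/10)(r+n) + (1/5).
  a_n = [-4 a_{n-1} + 2 a_{n-2}] / D(n).
Since the indicial polynomial factors as (r - r_1)(r - r_2), D(n) = (r_1 + n - r_1)(r_1 + n - r_2) = n(n + 1/10).
Evaluating step by step (a_0 = 1):
  n = 1: D(1) = 1(1 + 1/10) = 11/10; numerator = -4(1) = -4; a_1 = (-4)/(11/10) = -40/11
  n = 2: D(2) = 2(2 + 1/10) = 21/5; numerator = -4(-40/11) + 2(1) = 182/11; a_2 = (182/11)/(21/5) = 130/33
  n = 3: D(3) = 3(3 + 1/10) = 93/10; numerator = -4(130/33) + 2(-40/11) = -760/33; a_3 = (-760/33)/(93/10) = -7600/3069
  n = 4: D(4) = 4(4 + 1/10) = 82/5; numerator = -4(-7600/3069) + 2(130/33) = 54580/3069; a_4 = (54580/3069)/(82/5) = 136450/125829

r = 1/2; a_0 = 1; a_1 = -40/11; a_2 = 130/33; a_3 = -7600/3069; a_4 = 136450/125829


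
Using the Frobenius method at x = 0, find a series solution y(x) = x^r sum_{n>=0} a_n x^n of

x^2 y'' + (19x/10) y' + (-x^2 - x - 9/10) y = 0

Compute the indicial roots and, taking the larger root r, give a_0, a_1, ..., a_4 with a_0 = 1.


Write in Frobenius form y'' + (p(x)/x) y' + (q(x)/x^2) y = 0:
  p(x) = 19/10,  q(x) = -x^2 - x - 9/10.
Indicial equation: r(r-1) + (19/10) r + (-9/10) = 0 -> roots r_1 = 3/5, r_2 = -3/2.
Take r = r_1 = 3/5. Let y(x) = x^r sum_{n>=0} a_n x^n with a_0 = 1.
Substitute y = x^r sum a_n x^n and match x^{r+n}. The recurrence is
  D(n) a_n - 1 a_{n-1} - 1 a_{n-2} = 0,  where D(n) = (r+n)(r+n-1) + (19/10)(r+n) + (-9/10).
  a_n = [1 a_{n-1} + 1 a_{n-2}] / D(n).
Since the indicial polynomial factors as (r - r_1)(r - r_2), D(n) = (r_1 + n - r_1)(r_1 + n - r_2) = n(n + 21/10).
Evaluating step by step (a_0 = 1):
  n = 1: D(1) = 1(1 + 21/10) = 31/10; numerator = 1(1) = 1; a_1 = (1)/(31/10) = 10/31
  n = 2: D(2) = 2(2 + 21/10) = 41/5; numerator = 1(10/31) + 1(1) = 41/31; a_2 = (41/31)/(41/5) = 5/31
  n = 3: D(3) = 3(3 + 21/10) = 153/10; numerator = 1(5/31) + 1(10/31) = 15/31; a_3 = (15/31)/(153/10) = 50/1581
  n = 4: D(4) = 4(4 + 21/10) = 122/5; numerator = 1(50/1581) + 1(5/31) = 305/1581; a_4 = (305/1581)/(122/5) = 25/3162

r = 3/5; a_0 = 1; a_1 = 10/31; a_2 = 5/31; a_3 = 50/1581; a_4 = 25/3162


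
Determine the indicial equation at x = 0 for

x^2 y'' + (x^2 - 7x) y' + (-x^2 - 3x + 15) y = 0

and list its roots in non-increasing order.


Divide by x^2 to reach normal form y'' + P_1(x) y' + P_2(x) y = 0 with P_1(x) = 1 - 7/x and P_2(x) = -1 - 3/x + 15/x^2.
x = 0 is a singular point because the y'-coefficient 1 - 7/x has a pole at x = 0 and the y-coefficient -1 - 3/x + 15/x^2 has a pole at x = 0.
It is a regular singular point because x P_1(x) = p(x) = x - 7 and x^2 P_2(x) = q(x) = -x^2 - 3x + 15 are polynomials, hence analytic at x = 0.
p(0) = -7,  q(0) = 15.
Indicial equation: r(r-1) + p(0) r + q(0) = 0, i.e. r^2 + (p(0) - 1) r + q(0) = 0, i.e. r^2 - 8 r + 15 = 0.
Discriminant: (-8)^2 - 4(15) = 4, so r = (8 ± 2)/2.
Solving: r_1 = 5, r_2 = 3.

indicial: r^2 - 8 r + 15 = 0; roots r_1 = 5, r_2 = 3


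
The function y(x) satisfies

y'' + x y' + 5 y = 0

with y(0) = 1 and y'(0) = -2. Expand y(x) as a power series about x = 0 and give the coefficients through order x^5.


Ansatz: y(x) = sum_{n>=0} a_n x^n, so y'(x) = sum_{n>=1} n a_n x^(n-1) and y''(x) = sum_{n>=2} n(n-1) a_n x^(n-2).
Substitute into P(x) y'' + Q(x) y' + R(x) y = 0 with P(x) = 1, Q(x) = x, R(x) = 5, and match powers of x.
Initial conditions: a_0 = 1, a_1 = -2.
Setting the coefficient of each power of x to zero and solving order by order (substituting the coefficients already found):
  x^0: 2 a_2 + 5 a_0 = 0  ->  2 a_2 = -5 a_0 = -5  ->  a_2 = -5/2
  x^1: 6 a_3 + 6 a_1 = 0  ->  6 a_3 = -6 a_1 = 12  ->  a_3 = 2
  x^2: 12 a_4 + 7 a_2 = 0  ->  12 a_4 = -7 a_2 = 35/2  ->  a_4 = 35/24
  x^3: 20 a_5 + 8 a_3 = 0  ->  20 a_5 = -8 a_3 = -16  ->  a_5 = -4/5
Truncated series: y(x) = 1 - 2 x - (5/2) x^2 + 2 x^3 + (35/24) x^4 - (4/5) x^5 + O(x^6).

a_0 = 1; a_1 = -2; a_2 = -5/2; a_3 = 2; a_4 = 35/24; a_5 = -4/5


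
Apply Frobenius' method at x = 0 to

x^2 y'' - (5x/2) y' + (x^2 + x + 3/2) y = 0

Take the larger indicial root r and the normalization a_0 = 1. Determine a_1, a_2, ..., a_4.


Write in Frobenius form y'' + (p(x)/x) y' + (q(x)/x^2) y = 0:
  p(x) = -5/2,  q(x) = x^2 + x + 3/2.
Indicial equation: r(r-1) + (-5/2) r + (3/2) = 0 -> roots r_1 = 3, r_2 = 1/2.
Take r = r_1 = 3. Let y(x) = x^r sum_{n>=0} a_n x^n with a_0 = 1.
Substitute y = x^r sum a_n x^n and match x^{r+n}. The recurrence is
  D(n) a_n + 1 a_{n-1} + 1 a_{n-2} = 0,  where D(n) = (r+n)(r+n-1) + (-5/2)(r+n) + (3/2).
  a_n = [-1 a_{n-1} - 1 a_{n-2}] / D(n).
Since the indicial polynomial factors as (r - r_1)(r - r_2), D(n) = (r_1 + n - r_1)(r_1 + n - r_2) = n(n + 5/2).
Evaluating step by step (a_0 = 1):
  n = 1: D(1) = 1(1 + 5/2) = 7/2; numerator = -1(1) = -1; a_1 = (-1)/(7/2) = -2/7
  n = 2: D(2) = 2(2 + 5/2) = 9; numerator = -1(-2/7) - 1(1) = -5/7; a_2 = (-5/7)/(9) = -5/63
  n = 3: D(3) = 3(3 + 5/2) = 33/2; numerator = -1(-5/63) - 1(-2/7) = 23/63; a_3 = (23/63)/(33/2) = 46/2079
  n = 4: D(4) = 4(4 + 5/2) = 26; numerator = -1(46/2079) - 1(-5/63) = 17/297; a_4 = (17/297)/(26) = 17/7722

r = 3; a_0 = 1; a_1 = -2/7; a_2 = -5/63; a_3 = 46/2079; a_4 = 17/7722


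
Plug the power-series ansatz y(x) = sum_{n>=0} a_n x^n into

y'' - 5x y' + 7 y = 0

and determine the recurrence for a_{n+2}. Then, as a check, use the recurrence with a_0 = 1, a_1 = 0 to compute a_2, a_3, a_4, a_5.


Substitute y = sum_n a_n x^n.
y''(x) has coefficient (n+2)(n+1) a_{n+2} at x^n;
-5 x y'(x) has coefficient -5 n a_n at x^n (shift);
7 y(x) has coefficient 7 a_n at x^n.
Matching x^n: (n+2)(n+1) a_{n+2} + (-5n + 7) a_n = 0.
Thus a_{n+2} = (5n - 7) / ((n+1)(n+2)) * a_n.

Check with a_0 = 1, a_1 = 0 (apply the recurrence for n = 0, 1, 2, 3): a_0 = 1, a_1 = 0, a_2 = -7/2, a_3 = 0, a_4 = -7/8, a_5 = 0.

a_(n+2) = (5n - 7) / ((n+1)(n+2)) * a_n; check: a_0 = 1, a_1 = 0, a_2 = -7/2, a_3 = 0, a_4 = -7/8, a_5 = 0


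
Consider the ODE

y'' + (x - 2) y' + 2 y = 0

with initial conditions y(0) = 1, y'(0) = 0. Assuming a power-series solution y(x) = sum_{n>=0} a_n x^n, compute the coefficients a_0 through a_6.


Ansatz: y(x) = sum_{n>=0} a_n x^n, so y'(x) = sum_{n>=1} n a_n x^(n-1) and y''(x) = sum_{n>=2} n(n-1) a_n x^(n-2).
Substitute into P(x) y'' + Q(x) y' + R(x) y = 0 with P(x) = 1, Q(x) = x - 2, R(x) = 2, and match powers of x.
Initial conditions: a_0 = 1, a_1 = 0.
Setting the coefficient of each power of x to zero and solving order by order (substituting the coefficients already found):
  x^0: 2 a_2 - 2 a_1 + 2 a_0 = 0  ->  2 a_2 = 2 a_1 - 2 a_0 = -2  ->  a_2 = -1
  x^1: 6 a_3 - 4 a_2 + 3 a_1 = 0  ->  6 a_3 = 4 a_2 - 3 a_1 = -4  ->  a_3 = -2/3
  x^2: 12 a_4 - 6 a_3 + 4 a_2 = 0  ->  12 a_4 = 6 a_3 - 4 a_2 = 0  ->  a_4 = 0
  x^3: 20 a_5 - 8 a_4 + 5 a_3 = 0  ->  20 a_5 = 8 a_4 - 5 a_3 = 10/3  ->  a_5 = 1/6
  x^4: 30 a_6 - 10 a_5 + 6 a_4 = 0  ->  30 a_6 = 10 a_5 - 6 a_4 = 5/3  ->  a_6 = 1/18
Truncated series: y(x) = 1 - x^2 - (2/3) x^3 + (1/6) x^5 + (1/18) x^6 + O(x^7).

a_0 = 1; a_1 = 0; a_2 = -1; a_3 = -2/3; a_4 = 0; a_5 = 1/6; a_6 = 1/18


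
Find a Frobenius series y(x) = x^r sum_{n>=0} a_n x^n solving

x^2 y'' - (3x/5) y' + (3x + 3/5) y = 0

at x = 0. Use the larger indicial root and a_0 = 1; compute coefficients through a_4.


Write in Frobenius form y'' + (p(x)/x) y' + (q(x)/x^2) y = 0:
  p(x) = -3/5,  q(x) = 3x + 3/5.
Indicial equation: r(r-1) + (-3/5) r + (3/5) = 0 -> roots r_1 = 1, r_2 = 3/5.
Take r = r_1 = 1. Let y(x) = x^r sum_{n>=0} a_n x^n with a_0 = 1.
Substitute y = x^r sum a_n x^n and match x^{r+n}. The recurrence is
  D(n) a_n + 3 a_{n-1} = 0,  where D(n) = (r+n)(r+n-1) + (-3/5)(r+n) + (3/5).
  a_n = -3 / D(n) * a_{n-1}.
Since the indicial polynomial factors as (r - r_1)(r - r_2), D(n) = (r_1 + n - r_1)(r_1 + n - r_2) = n(n + 2/5).
Evaluating step by step (a_0 = 1):
  n = 1: D(1) = 1(1 + 2/5) = 7/5; numerator = -3(1) = -3; a_1 = (-3)/(7/5) = -15/7
  n = 2: D(2) = 2(2 + 2/5) = 24/5; numerator = -3(-15/7) = 45/7; a_2 = (45/7)/(24/5) = 75/56
  n = 3: D(3) = 3(3 + 2/5) = 51/5; numerator = -3(75/56) = -225/56; a_3 = (-225/56)/(51/5) = -375/952
  n = 4: D(4) = 4(4 + 2/5) = 88/5; numerator = -3(-375/952) = 1125/952; a_4 = (1125/952)/(88/5) = 5625/83776

r = 1; a_0 = 1; a_1 = -15/7; a_2 = 75/56; a_3 = -375/952; a_4 = 5625/83776


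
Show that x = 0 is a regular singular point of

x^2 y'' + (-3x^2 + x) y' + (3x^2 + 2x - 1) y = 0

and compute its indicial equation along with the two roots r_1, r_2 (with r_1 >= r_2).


Divide by x^2 to reach normal form y'' + P_1(x) y' + P_2(x) y = 0 with P_1(x) = -3 + 1/x and P_2(x) = 3 + 2/x - 1/x^2.
x = 0 is a singular point because the y'-coefficient -3 + 1/x has a pole at x = 0 and the y-coefficient 3 + 2/x - 1/x^2 has a pole at x = 0.
It is a regular singular point because x P_1(x) = p(x) = 1 - 3x and x^2 P_2(x) = q(x) = 3x^2 + 2x - 1 are polynomials, hence analytic at x = 0.
p(0) = 1,  q(0) = -1.
Indicial equation: r(r-1) + p(0) r + q(0) = 0, i.e. r^2 + (p(0) - 1) r + q(0) = 0, i.e. r^2 - 1 = 0.
Discriminant: (0)^2 - 4(-1) = 4, so r = (0 ± 2)/2.
Solving: r_1 = 1, r_2 = -1.

indicial: r^2 - 1 = 0; roots r_1 = 1, r_2 = -1


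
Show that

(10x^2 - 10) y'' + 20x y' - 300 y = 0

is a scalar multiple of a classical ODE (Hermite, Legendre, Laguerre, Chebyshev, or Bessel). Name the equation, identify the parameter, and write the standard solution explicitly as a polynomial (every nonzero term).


All three coefficients share the factor -10; dividing through by -10 gives  (1 - x^2) y'' - 2x y' + 30 y = 0.
This matches the Legendre equation (1 - x^2) y'' - 2x y' + n(n+1) y = 0 (note the -2x y' term) with n(n+1) = 30, so n = 5; the polynomial solution is P_5(x).
With y = sum_k a_k x^k, matching x^k gives (k+2)(k+1) a_{k+2} = [k(k+1) - n(n+1)] a_k = (k - 5)(k + 6) a_k. The right side vanishes at k = 5, so the series with the parity of 5 terminates at degree 5.
Standard normalization (P_n(1) = 1): leading coefficient (2n)!/(2^n (n!)^2) = 3628800/(32*14400) = 63/8, so a_5 = 63/8. Work downward with a_k = (k+1)(k+2) a_{k+2} / ((k - 5)(k + 6)):
  a_3 = (4)(5)(63/8) / ((3 - 5)(3 + 6)) = (315/2)/(-18) = -35/4
  a_1 = (2)(3)(-35/4) / ((1 - 5)(1 + 6)) = (-105/2)/(-28) = 15/8
Hence P_5(x) = 63 x^5/8 - 35 x^3/4 + 15 x/8.

P_5(x); series = 63 x^5/8 - 35 x^3/4 + 15 x/8


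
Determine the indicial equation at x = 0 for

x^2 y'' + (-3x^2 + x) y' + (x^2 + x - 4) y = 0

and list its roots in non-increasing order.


Divide by x^2 to reach normal form y'' + P_1(x) y' + P_2(x) y = 0 with P_1(x) = -3 + 1/x and P_2(x) = 1 + 1/x - 4/x^2.
x = 0 is a singular point because the y'-coefficient -3 + 1/x has a pole at x = 0 and the y-coefficient 1 + 1/x - 4/x^2 has a pole at x = 0.
It is a regular singular point because x P_1(x) = p(x) = 1 - 3x and x^2 P_2(x) = q(x) = x^2 + x - 4 are polynomials, hence analytic at x = 0.
p(0) = 1,  q(0) = -4.
Indicial equation: r(r-1) + p(0) r + q(0) = 0, i.e. r^2 + (p(0) - 1) r + q(0) = 0, i.e. r^2 - 4 = 0.
Discriminant: (0)^2 - 4(-4) = 16, so r = (0 ± 4)/2.
Solving: r_1 = 2, r_2 = -2.

indicial: r^2 - 4 = 0; roots r_1 = 2, r_2 = -2


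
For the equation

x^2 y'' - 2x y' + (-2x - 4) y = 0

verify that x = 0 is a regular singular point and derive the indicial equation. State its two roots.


Divide by x^2 to reach normal form y'' + P_1(x) y' + P_2(x) y = 0 with P_1(x) = -2/x and P_2(x) = -2/x - 4/x^2.
x = 0 is a singular point because the y'-coefficient -2/x has a pole at x = 0 and the y-coefficient -2/x - 4/x^2 has a pole at x = 0.
It is a regular singular point because x P_1(x) = p(x) = -2 and x^2 P_2(x) = q(x) = -2x - 4 are polynomials, hence analytic at x = 0.
p(0) = -2,  q(0) = -4.
Indicial equation: r(r-1) + p(0) r + q(0) = 0, i.e. r^2 + (p(0) - 1) r + q(0) = 0, i.e. r^2 - 3 r - 4 = 0.
Discriminant: (-3)^2 - 4(-4) = 25, so r = (3 ± 5)/2.
Solving: r_1 = 4, r_2 = -1.

indicial: r^2 - 3 r - 4 = 0; roots r_1 = 4, r_2 = -1


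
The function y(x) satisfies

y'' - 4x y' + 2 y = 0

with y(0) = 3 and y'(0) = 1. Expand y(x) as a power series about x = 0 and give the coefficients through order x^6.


Ansatz: y(x) = sum_{n>=0} a_n x^n, so y'(x) = sum_{n>=1} n a_n x^(n-1) and y''(x) = sum_{n>=2} n(n-1) a_n x^(n-2).
Substitute into P(x) y'' + Q(x) y' + R(x) y = 0 with P(x) = 1, Q(x) = -4x, R(x) = 2, and match powers of x.
Initial conditions: a_0 = 3, a_1 = 1.
Setting the coefficient of each power of x to zero and solving order by order (substituting the coefficients already found):
  x^0: 2 a_2 + 2 a_0 = 0  ->  2 a_2 = -2 a_0 = -6  ->  a_2 = -3
  x^1: 6 a_3 - 2 a_1 = 0  ->  6 a_3 = 2 a_1 = 2  ->  a_3 = 1/3
  x^2: 12 a_4 - 6 a_2 = 0  ->  12 a_4 = 6 a_2 = -18  ->  a_4 = -3/2
  x^3: 20 a_5 - 10 a_3 = 0  ->  20 a_5 = 10 a_3 = 10/3  ->  a_5 = 1/6
  x^4: 30 a_6 - 14 a_4 = 0  ->  30 a_6 = 14 a_4 = -21  ->  a_6 = -7/10
Truncated series: y(x) = 3 + x - 3 x^2 + (1/3) x^3 - (3/2) x^4 + (1/6) x^5 - (7/10) x^6 + O(x^7).

a_0 = 3; a_1 = 1; a_2 = -3; a_3 = 1/3; a_4 = -3/2; a_5 = 1/6; a_6 = -7/10


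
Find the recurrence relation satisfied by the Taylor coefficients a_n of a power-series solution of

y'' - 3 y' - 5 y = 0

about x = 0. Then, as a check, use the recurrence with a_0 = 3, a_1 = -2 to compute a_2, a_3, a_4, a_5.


Substitute y = sum_n a_n x^n.
y''(x) has coefficient (n+2)(n+1) a_{n+2} at x^n;
-3 y'(x) has coefficient -3 (n+1) a_{n+1} at x^n;
-5 y(x) has coefficient -5 a_n at x^n.
Matching x^n: (n+2)(n+1) a_{n+2} - 3 (n+1) a_{n+1} - 5 a_n = 0.
Thus a_{n+2} = [3 (n+1) a_{n+1} + 5 a_n] / ((n+1)(n+2)).

Check with a_0 = 3, a_1 = -2 (apply the recurrence for n = 0, 1, 2, 3): a_0 = 3, a_1 = -2, a_2 = 9/2, a_3 = 17/6, a_4 = 4, a_5 = 373/120.

a_(n+2) = [3 (n+1) a_(n+1) + 5 a_n] / ((n+1)(n+2)); check: a_0 = 3, a_1 = -2, a_2 = 9/2, a_3 = 17/6, a_4 = 4, a_5 = 373/120


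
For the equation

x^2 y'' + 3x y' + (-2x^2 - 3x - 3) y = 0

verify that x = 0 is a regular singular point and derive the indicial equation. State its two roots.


Divide by x^2 to reach normal form y'' + P_1(x) y' + P_2(x) y = 0 with P_1(x) = 3/x and P_2(x) = -2 - 3/x - 3/x^2.
x = 0 is a singular point because the y'-coefficient 3/x has a pole at x = 0 and the y-coefficient -2 - 3/x - 3/x^2 has a pole at x = 0.
It is a regular singular point because x P_1(x) = p(x) = 3 and x^2 P_2(x) = q(x) = -2x^2 - 3x - 3 are polynomials, hence analytic at x = 0.
p(0) = 3,  q(0) = -3.
Indicial equation: r(r-1) + p(0) r + q(0) = 0, i.e. r^2 + (p(0) - 1) r + q(0) = 0, i.e. r^2 + 2 r - 3 = 0.
Discriminant: (2)^2 - 4(-3) = 16, so r = (-2 ± 4)/2.
Solving: r_1 = 1, r_2 = -3.

indicial: r^2 + 2 r - 3 = 0; roots r_1 = 1, r_2 = -3


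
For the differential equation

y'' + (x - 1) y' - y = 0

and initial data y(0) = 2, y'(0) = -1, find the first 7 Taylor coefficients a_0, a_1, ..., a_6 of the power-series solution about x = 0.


Ansatz: y(x) = sum_{n>=0} a_n x^n, so y'(x) = sum_{n>=1} n a_n x^(n-1) and y''(x) = sum_{n>=2} n(n-1) a_n x^(n-2).
Substitute into P(x) y'' + Q(x) y' + R(x) y = 0 with P(x) = 1, Q(x) = x - 1, R(x) = -1, and match powers of x.
Initial conditions: a_0 = 2, a_1 = -1.
Setting the coefficient of each power of x to zero and solving order by order (substituting the coefficients already found):
  x^0: 2 a_2 - a_1 - a_0 = 0  ->  2 a_2 = a_1 + a_0 = 1  ->  a_2 = 1/2
  x^1: 6 a_3 - 2 a_2 = 0  ->  6 a_3 = 2 a_2 = 1  ->  a_3 = 1/6
  x^2: 12 a_4 - 3 a_3 + a_2 = 0  ->  12 a_4 = 3 a_3 - a_2 = 0  ->  a_4 = 0
  x^3: 20 a_5 - 4 a_4 + 2 a_3 = 0  ->  20 a_5 = 4 a_4 - 2 a_3 = -1/3  ->  a_5 = -1/60
  x^4: 30 a_6 - 5 a_5 + 3 a_4 = 0  ->  30 a_6 = 5 a_5 - 3 a_4 = -1/12  ->  a_6 = -1/360
Truncated series: y(x) = 2 - x + (1/2) x^2 + (1/6) x^3 - (1/60) x^5 - (1/360) x^6 + O(x^7).

a_0 = 2; a_1 = -1; a_2 = 1/2; a_3 = 1/6; a_4 = 0; a_5 = -1/60; a_6 = -1/360


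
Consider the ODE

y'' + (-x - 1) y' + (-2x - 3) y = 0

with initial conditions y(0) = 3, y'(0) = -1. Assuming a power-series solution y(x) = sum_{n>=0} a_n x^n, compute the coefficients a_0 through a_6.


Ansatz: y(x) = sum_{n>=0} a_n x^n, so y'(x) = sum_{n>=1} n a_n x^(n-1) and y''(x) = sum_{n>=2} n(n-1) a_n x^(n-2).
Substitute into P(x) y'' + Q(x) y' + R(x) y = 0 with P(x) = 1, Q(x) = -x - 1, R(x) = -2x - 3, and match powers of x.
Initial conditions: a_0 = 3, a_1 = -1.
Setting the coefficient of each power of x to zero and solving order by order (substituting the coefficients already found):
  x^0: 2 a_2 - a_1 - 3 a_0 = 0  ->  2 a_2 = a_1 + 3 a_0 = 8  ->  a_2 = 4
  x^1: 6 a_3 - 2 a_2 - 4 a_1 - 2 a_0 = 0  ->  6 a_3 = 2 a_2 + 4 a_1 + 2 a_0 = 10  ->  a_3 = 5/3
  x^2: 12 a_4 - 3 a_3 - 5 a_2 - 2 a_1 = 0  ->  12 a_4 = 3 a_3 + 5 a_2 + 2 a_1 = 23  ->  a_4 = 23/12
  x^3: 20 a_5 - 4 a_4 - 6 a_3 - 2 a_2 = 0  ->  20 a_5 = 4 a_4 + 6 a_3 + 2 a_2 = 77/3  ->  a_5 = 77/60
  x^4: 30 a_6 - 5 a_5 - 7 a_4 - 2 a_3 = 0  ->  30 a_6 = 5 a_5 + 7 a_4 + 2 a_3 = 139/6  ->  a_6 = 139/180
Truncated series: y(x) = 3 - x + 4 x^2 + (5/3) x^3 + (23/12) x^4 + (77/60) x^5 + (139/180) x^6 + O(x^7).

a_0 = 3; a_1 = -1; a_2 = 4; a_3 = 5/3; a_4 = 23/12; a_5 = 77/60; a_6 = 139/180


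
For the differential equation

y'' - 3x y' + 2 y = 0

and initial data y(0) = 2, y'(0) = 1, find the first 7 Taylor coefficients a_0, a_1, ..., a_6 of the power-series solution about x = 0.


Ansatz: y(x) = sum_{n>=0} a_n x^n, so y'(x) = sum_{n>=1} n a_n x^(n-1) and y''(x) = sum_{n>=2} n(n-1) a_n x^(n-2).
Substitute into P(x) y'' + Q(x) y' + R(x) y = 0 with P(x) = 1, Q(x) = -3x, R(x) = 2, and match powers of x.
Initial conditions: a_0 = 2, a_1 = 1.
Setting the coefficient of each power of x to zero and solving order by order (substituting the coefficients already found):
  x^0: 2 a_2 + 2 a_0 = 0  ->  2 a_2 = -2 a_0 = -4  ->  a_2 = -2
  x^1: 6 a_3 - a_1 = 0  ->  6 a_3 = a_1 = 1  ->  a_3 = 1/6
  x^2: 12 a_4 - 4 a_2 = 0  ->  12 a_4 = 4 a_2 = -8  ->  a_4 = -2/3
  x^3: 20 a_5 - 7 a_3 = 0  ->  20 a_5 = 7 a_3 = 7/6  ->  a_5 = 7/120
  x^4: 30 a_6 - 10 a_4 = 0  ->  30 a_6 = 10 a_4 = -20/3  ->  a_6 = -2/9
Truncated series: y(x) = 2 + x - 2 x^2 + (1/6) x^3 - (2/3) x^4 + (7/120) x^5 - (2/9) x^6 + O(x^7).

a_0 = 2; a_1 = 1; a_2 = -2; a_3 = 1/6; a_4 = -2/3; a_5 = 7/120; a_6 = -2/9


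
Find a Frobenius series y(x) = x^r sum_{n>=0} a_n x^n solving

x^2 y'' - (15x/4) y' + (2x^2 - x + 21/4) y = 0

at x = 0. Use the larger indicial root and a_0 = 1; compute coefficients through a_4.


Write in Frobenius form y'' + (p(x)/x) y' + (q(x)/x^2) y = 0:
  p(x) = -15/4,  q(x) = 2x^2 - x + 21/4.
Indicial equation: r(r-1) + (-15/4) r + (21/4) = 0 -> roots r_1 = 3, r_2 = 7/4.
Take r = r_1 = 3. Let y(x) = x^r sum_{n>=0} a_n x^n with a_0 = 1.
Substitute y = x^r sum a_n x^n and match x^{r+n}. The recurrence is
  D(n) a_n - 1 a_{n-1} + 2 a_{n-2} = 0,  where D(n) = (r+n)(r+n-1) + (-15/4)(r+n) + (21/4).
  a_n = [1 a_{n-1} - 2 a_{n-2}] / D(n).
Since the indicial polynomial factors as (r - r_1)(r - r_2), D(n) = (r_1 + n - r_1)(r_1 + n - r_2) = n(n + 5/4).
Evaluating step by step (a_0 = 1):
  n = 1: D(1) = 1(1 + 5/4) = 9/4; numerator = 1(1) = 1; a_1 = (1)/(9/4) = 4/9
  n = 2: D(2) = 2(2 + 5/4) = 13/2; numerator = 1(4/9) - 2(1) = -14/9; a_2 = (-14/9)/(13/2) = -28/117
  n = 3: D(3) = 3(3 + 5/4) = 51/4; numerator = 1(-28/117) - 2(4/9) = -44/39; a_3 = (-44/39)/(51/4) = -176/1989
  n = 4: D(4) = 4(4 + 5/4) = 21; numerator = 1(-176/1989) - 2(-28/117) = 776/1989; a_4 = (776/1989)/(21) = 776/41769

r = 3; a_0 = 1; a_1 = 4/9; a_2 = -28/117; a_3 = -176/1989; a_4 = 776/41769


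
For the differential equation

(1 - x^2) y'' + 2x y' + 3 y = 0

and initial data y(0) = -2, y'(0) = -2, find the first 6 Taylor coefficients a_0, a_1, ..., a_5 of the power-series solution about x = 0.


Ansatz: y(x) = sum_{n>=0} a_n x^n, so y'(x) = sum_{n>=1} n a_n x^(n-1) and y''(x) = sum_{n>=2} n(n-1) a_n x^(n-2).
Substitute into P(x) y'' + Q(x) y' + R(x) y = 0 with P(x) = 1 - x^2, Q(x) = 2x, R(x) = 3, and match powers of x.
Initial conditions: a_0 = -2, a_1 = -2.
Setting the coefficient of each power of x to zero and solving order by order (substituting the coefficients already found):
  x^0: 2 a_2 + 3 a_0 = 0  ->  2 a_2 = -3 a_0 = 6  ->  a_2 = 3
  x^1: 6 a_3 + 5 a_1 = 0  ->  6 a_3 = -5 a_1 = 10  ->  a_3 = 5/3
  x^2: 12 a_4 + 5 a_2 = 0  ->  12 a_4 = -5 a_2 = -15  ->  a_4 = -5/4
  x^3: 20 a_5 + 3 a_3 = 0  ->  20 a_5 = -3 a_3 = -5  ->  a_5 = -1/4
Truncated series: y(x) = -2 - 2 x + 3 x^2 + (5/3) x^3 - (5/4) x^4 - (1/4) x^5 + O(x^6).

a_0 = -2; a_1 = -2; a_2 = 3; a_3 = 5/3; a_4 = -5/4; a_5 = -1/4


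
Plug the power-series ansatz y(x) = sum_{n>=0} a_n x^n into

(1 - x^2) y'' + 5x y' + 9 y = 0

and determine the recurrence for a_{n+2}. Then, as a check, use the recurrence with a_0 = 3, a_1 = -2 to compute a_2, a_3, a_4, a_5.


Substitute y = sum_n a_n x^n.
(1 - 1 x^2) y'' contributes (n+2)(n+1) a_{n+2} - n(n-1) a_n at x^n.
5 x y'(x) contributes 5 n a_n at x^n.
9 y(x) contributes 9 a_n at x^n.
Matching x^n: (n+2)(n+1) a_{n+2} + (-n(n-1) + 5 n + 9) a_n = 0.
Thus a_{n+2} = (n(n-1) - 5 n - 9) / ((n+1)(n+2)) * a_n.

Check with a_0 = 3, a_1 = -2 (apply the recurrence for n = 0, 1, 2, 3): a_0 = 3, a_1 = -2, a_2 = -27/2, a_3 = 14/3, a_4 = 153/8, a_5 = -21/5.

a_(n+2) = (n(n-1) - 5 n - 9) / ((n+1)(n+2)) * a_n; check: a_0 = 3, a_1 = -2, a_2 = -27/2, a_3 = 14/3, a_4 = 153/8, a_5 = -21/5


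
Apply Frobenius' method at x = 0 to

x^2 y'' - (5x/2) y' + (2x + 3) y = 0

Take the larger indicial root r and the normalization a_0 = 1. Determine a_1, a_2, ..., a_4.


Write in Frobenius form y'' + (p(x)/x) y' + (q(x)/x^2) y = 0:
  p(x) = -5/2,  q(x) = 2x + 3.
Indicial equation: r(r-1) + (-5/2) r + (3) = 0 -> roots r_1 = 2, r_2 = 3/2.
Take r = r_1 = 2. Let y(x) = x^r sum_{n>=0} a_n x^n with a_0 = 1.
Substitute y = x^r sum a_n x^n and match x^{r+n}. The recurrence is
  D(n) a_n + 2 a_{n-1} = 0,  where D(n) = (r+n)(r+n-1) + (-5/2)(r+n) + (3).
  a_n = -2 / D(n) * a_{n-1}.
Since the indicial polynomial factors as (r - r_1)(r - r_2), D(n) = (r_1 + n - r_1)(r_1 + n - r_2) = n(n + 1/2).
Evaluating step by step (a_0 = 1):
  n = 1: D(1) = 1(1 + 1/2) = 3/2; numerator = -2(1) = -2; a_1 = (-2)/(3/2) = -4/3
  n = 2: D(2) = 2(2 + 1/2) = 5; numerator = -2(-4/3) = 8/3; a_2 = (8/3)/(5) = 8/15
  n = 3: D(3) = 3(3 + 1/2) = 21/2; numerator = -2(8/15) = -16/15; a_3 = (-16/15)/(21/2) = -32/315
  n = 4: D(4) = 4(4 + 1/2) = 18; numerator = -2(-32/315) = 64/315; a_4 = (64/315)/(18) = 32/2835

r = 2; a_0 = 1; a_1 = -4/3; a_2 = 8/15; a_3 = -32/315; a_4 = 32/2835


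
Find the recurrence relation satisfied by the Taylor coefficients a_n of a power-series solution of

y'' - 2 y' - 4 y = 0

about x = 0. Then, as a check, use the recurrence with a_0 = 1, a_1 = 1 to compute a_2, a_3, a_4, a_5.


Substitute y = sum_n a_n x^n.
y''(x) has coefficient (n+2)(n+1) a_{n+2} at x^n;
-2 y'(x) has coefficient -2 (n+1) a_{n+1} at x^n;
-4 y(x) has coefficient -4 a_n at x^n.
Matching x^n: (n+2)(n+1) a_{n+2} - 2 (n+1) a_{n+1} - 4 a_n = 0.
Thus a_{n+2} = [2 (n+1) a_{n+1} + 4 a_n] / ((n+1)(n+2)).

Check with a_0 = 1, a_1 = 1 (apply the recurrence for n = 0, 1, 2, 3): a_0 = 1, a_1 = 1, a_2 = 3, a_3 = 8/3, a_4 = 7/3, a_5 = 22/15.

a_(n+2) = [2 (n+1) a_(n+1) + 4 a_n] / ((n+1)(n+2)); check: a_0 = 1, a_1 = 1, a_2 = 3, a_3 = 8/3, a_4 = 7/3, a_5 = 22/15


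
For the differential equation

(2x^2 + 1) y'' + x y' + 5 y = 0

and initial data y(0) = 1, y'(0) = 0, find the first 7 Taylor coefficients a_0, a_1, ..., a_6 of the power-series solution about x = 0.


Ansatz: y(x) = sum_{n>=0} a_n x^n, so y'(x) = sum_{n>=1} n a_n x^(n-1) and y''(x) = sum_{n>=2} n(n-1) a_n x^(n-2).
Substitute into P(x) y'' + Q(x) y' + R(x) y = 0 with P(x) = 2x^2 + 1, Q(x) = x, R(x) = 5, and match powers of x.
Initial conditions: a_0 = 1, a_1 = 0.
Setting the coefficient of each power of x to zero and solving order by order (substituting the coefficients already found):
  x^0: 2 a_2 + 5 a_0 = 0  ->  2 a_2 = -5 a_0 = -5  ->  a_2 = -5/2
  x^1: 6 a_3 + 6 a_1 = 0  ->  6 a_3 = -6 a_1 = 0  ->  a_3 = 0
  x^2: 12 a_4 + 11 a_2 = 0  ->  12 a_4 = -11 a_2 = 55/2  ->  a_4 = 55/24
  x^3: 20 a_5 + 20 a_3 = 0  ->  20 a_5 = -20 a_3 = 0  ->  a_5 = 0
  x^4: 30 a_6 + 33 a_4 = 0  ->  30 a_6 = -33 a_4 = -605/8  ->  a_6 = -121/48
Truncated series: y(x) = 1 - (5/2) x^2 + (55/24) x^4 - (121/48) x^6 + O(x^7).

a_0 = 1; a_1 = 0; a_2 = -5/2; a_3 = 0; a_4 = 55/24; a_5 = 0; a_6 = -121/48


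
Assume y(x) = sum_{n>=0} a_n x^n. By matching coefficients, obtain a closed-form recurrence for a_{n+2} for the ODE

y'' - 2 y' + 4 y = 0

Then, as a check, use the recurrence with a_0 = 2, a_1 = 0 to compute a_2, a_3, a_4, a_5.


Substitute y = sum_n a_n x^n.
y''(x) has coefficient (n+2)(n+1) a_{n+2} at x^n;
-2 y'(x) has coefficient -2 (n+1) a_{n+1} at x^n;
4 y(x) has coefficient 4 a_n at x^n.
Matching x^n: (n+2)(n+1) a_{n+2} - 2 (n+1) a_{n+1} + 4 a_n = 0.
Thus a_{n+2} = [2 (n+1) a_{n+1} - 4 a_n] / ((n+1)(n+2)).

Check with a_0 = 2, a_1 = 0 (apply the recurrence for n = 0, 1, 2, 3): a_0 = 2, a_1 = 0, a_2 = -4, a_3 = -8/3, a_4 = 0, a_5 = 8/15.

a_(n+2) = [2 (n+1) a_(n+1) - 4 a_n] / ((n+1)(n+2)); check: a_0 = 2, a_1 = 0, a_2 = -4, a_3 = -8/3, a_4 = 0, a_5 = 8/15


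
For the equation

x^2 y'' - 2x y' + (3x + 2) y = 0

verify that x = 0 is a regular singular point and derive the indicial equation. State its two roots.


Divide by x^2 to reach normal form y'' + P_1(x) y' + P_2(x) y = 0 with P_1(x) = -2/x and P_2(x) = 3/x + 2/x^2.
x = 0 is a singular point because the y'-coefficient -2/x has a pole at x = 0 and the y-coefficient 3/x + 2/x^2 has a pole at x = 0.
It is a regular singular point because x P_1(x) = p(x) = -2 and x^2 P_2(x) = q(x) = 3x + 2 are polynomials, hence analytic at x = 0.
p(0) = -2,  q(0) = 2.
Indicial equation: r(r-1) + p(0) r + q(0) = 0, i.e. r^2 + (p(0) - 1) r + q(0) = 0, i.e. r^2 - 3 r + 2 = 0.
Discriminant: (-3)^2 - 4(2) = 1, so r = (3 ± 1)/2.
Solving: r_1 = 2, r_2 = 1.

indicial: r^2 - 3 r + 2 = 0; roots r_1 = 2, r_2 = 1


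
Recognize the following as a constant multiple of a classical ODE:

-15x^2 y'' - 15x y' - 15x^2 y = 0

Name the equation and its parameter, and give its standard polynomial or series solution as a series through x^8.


All three coefficients share the factor -15; dividing through by -15 gives  x^2 y'' + x y' + x^2 y = 0.
This matches the Bessel equation x^2 y'' + x y' + (x^2 - nu^2) y = 0 with nu^2 = 0, so nu = 0; the solution bounded at x = 0 is J_0(x).
Frobenius at x = 0: indicial roots ±nu; for r = nu the recurrence k(k + 2nu) c_k = -c_{k-2} gives the standard series J_nu(x) = sum_{k>=0} (-1)^k / (k! (k+nu)!) (x/2)^(2k+nu). Evaluate the first 5 terms:
  k = 0: (-1)^0 / (0! * 0! * 2^0) x^0 = 1/(1*1*1) x^0 = (1) x^0
  k = 1: (-1)^1 / (1! * 1! * 2^2) x^2 = -1/(1*1*4) x^2 = (-1/4) x^2
  k = 2: (-1)^2 / (2! * 2! * 2^4) x^4 = 1/(2*2*16) x^4 = (1/64) x^4
  k = 3: (-1)^3 / (3! * 3! * 2^6) x^6 = -1/(6*6*64) x^6 = (-1/2304) x^6
  k = 4: (-1)^4 / (4! * 4! * 2^8) x^8 = 1/(24*24*256) x^8 = (1/147456) x^8
Hence J_0(x) = x^8/147456 - x^6/2304 + x^4/64 - x^2/4 + 1 + ....

J_0(x); series = x^8/147456 - x^6/2304 + x^4/64 - x^2/4 + 1


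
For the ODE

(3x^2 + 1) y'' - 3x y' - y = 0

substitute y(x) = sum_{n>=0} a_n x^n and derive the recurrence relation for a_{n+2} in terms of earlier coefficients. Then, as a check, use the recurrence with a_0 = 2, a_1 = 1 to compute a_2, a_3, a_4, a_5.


Substitute y = sum_n a_n x^n.
(1 + 3 x^2) y'' contributes (n+2)(n+1) a_{n+2} + 3 n(n-1) a_n at x^n.
-3 x y'(x) contributes -3 n a_n at x^n.
-y(x) contributes -1 a_n at x^n.
Matching x^n: (n+2)(n+1) a_{n+2} + (3 n(n-1) - 3 n - 1) a_n = 0.
Thus a_{n+2} = (-3 n(n-1) + 3 n + 1) / ((n+1)(n+2)) * a_n.

Check with a_0 = 2, a_1 = 1 (apply the recurrence for n = 0, 1, 2, 3): a_0 = 2, a_1 = 1, a_2 = 1, a_3 = 2/3, a_4 = 1/12, a_5 = -4/15.

a_(n+2) = (-3 n(n-1) + 3 n + 1) / ((n+1)(n+2)) * a_n; check: a_0 = 2, a_1 = 1, a_2 = 1, a_3 = 2/3, a_4 = 1/12, a_5 = -4/15


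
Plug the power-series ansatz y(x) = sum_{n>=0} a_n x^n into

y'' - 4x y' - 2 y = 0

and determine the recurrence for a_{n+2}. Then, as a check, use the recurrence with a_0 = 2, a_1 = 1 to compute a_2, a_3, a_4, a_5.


Substitute y = sum_n a_n x^n.
y''(x) has coefficient (n+2)(n+1) a_{n+2} at x^n;
-4 x y'(x) has coefficient -4 n a_n at x^n (shift);
-2 y(x) has coefficient -2 a_n at x^n.
Matching x^n: (n+2)(n+1) a_{n+2} + (-4n - 2) a_n = 0.
Thus a_{n+2} = (4n + 2) / ((n+1)(n+2)) * a_n.

Check with a_0 = 2, a_1 = 1 (apply the recurrence for n = 0, 1, 2, 3): a_0 = 2, a_1 = 1, a_2 = 2, a_3 = 1, a_4 = 5/3, a_5 = 7/10.

a_(n+2) = (4n + 2) / ((n+1)(n+2)) * a_n; check: a_0 = 2, a_1 = 1, a_2 = 2, a_3 = 1, a_4 = 5/3, a_5 = 7/10


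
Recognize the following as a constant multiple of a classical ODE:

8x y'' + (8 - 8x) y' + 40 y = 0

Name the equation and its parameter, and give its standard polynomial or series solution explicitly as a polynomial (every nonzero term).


All three coefficients share the factor 8; dividing through by 8 gives  x y'' + (1 - x) y' + 5 y = 0.
This matches the Laguerre equation x y'' + (1 - x) y' + n y = 0 with n = 5; the polynomial solution is L_5(x).
With y = sum_k a_k x^k, matching x^k gives (k+1)k a_{k+1} + (k+1) a_{k+1} - k a_k + n a_k = 0, i.e. (k+1)^2 a_{k+1} = (k - n) a_k = (k - 5) a_k. The right side vanishes at k = 5, so the series terminates at degree 5.
Standard normalization L_n(0) = 1 gives a_0 = 1. Work upward with a_{k+1} = (k - 5) a_k / (k+1)^2:
  a_1 = (0 - 5)(1) / 1^2 = -5/1 = -5
  a_2 = (1 - 5)(-5) / 2^2 = 20/4 = 5
  a_3 = (2 - 5)(5) / 3^2 = -15/9 = -5/3
  a_4 = (3 - 5)(-5/3) / 4^2 = (10/3)/16 = 5/24
  a_5 = (4 - 5)(5/24) / 5^2 = (-5/24)/25 = -1/120
Hence L_5(x) = -x^5/120 + 5 x^4/24 - 5 x^3/3 + 5 x^2 - 5 x + 1.

L_5(x); series = -x^5/120 + 5 x^4/24 - 5 x^3/3 + 5 x^2 - 5 x + 1


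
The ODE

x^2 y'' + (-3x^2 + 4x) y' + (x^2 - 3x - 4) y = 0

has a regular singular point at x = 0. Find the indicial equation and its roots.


Divide by x^2 to reach normal form y'' + P_1(x) y' + P_2(x) y = 0 with P_1(x) = -3 + 4/x and P_2(x) = 1 - 3/x - 4/x^2.
x = 0 is a singular point because the y'-coefficient -3 + 4/x has a pole at x = 0 and the y-coefficient 1 - 3/x - 4/x^2 has a pole at x = 0.
It is a regular singular point because x P_1(x) = p(x) = 4 - 3x and x^2 P_2(x) = q(x) = x^2 - 3x - 4 are polynomials, hence analytic at x = 0.
p(0) = 4,  q(0) = -4.
Indicial equation: r(r-1) + p(0) r + q(0) = 0, i.e. r^2 + (p(0) - 1) r + q(0) = 0, i.e. r^2 + 3 r - 4 = 0.
Discriminant: (3)^2 - 4(-4) = 25, so r = (-3 ± 5)/2.
Solving: r_1 = 1, r_2 = -4.

indicial: r^2 + 3 r - 4 = 0; roots r_1 = 1, r_2 = -4


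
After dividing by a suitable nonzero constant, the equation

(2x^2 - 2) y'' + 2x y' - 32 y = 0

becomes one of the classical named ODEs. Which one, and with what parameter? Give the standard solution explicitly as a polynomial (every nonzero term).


All three coefficients share the factor -2; dividing through by -2 gives  (1 - x^2) y'' - x y' + 16 y = 0.
This matches the Chebyshev equation (1 - x^2) y'' - x y' + n^2 y = 0 (note the -x y' term, not -2x y') with n^2 = 16, so n = 4; the polynomial solution is T_4(x).
With y = sum_k a_k x^k, matching x^k gives (k+2)(k+1) a_{k+2} = (k^2 - n^2) a_k = (k - 4)(k + 4) a_k. The right side vanishes at k = 4, so the series with the parity of 4 terminates at degree 4.
Standard normalization: leading coefficient of T_n is 2^(n-1), so a_4 = 2^3 = 8. Work downward with a_k = (k+1)(k+2) a_{k+2} / ((k - 4)(k + 4)):
  a_2 = (3)(4)(8) / ((2 - 4)(2 + 4)) = 96/(-12) = -8
  a_0 = (1)(2)(-8) / ((0 - 4)(0 + 4)) = -16/(-16) = 1
Hence T_4(x) = 8 x^4 - 8 x^2 + 1.

T_4(x); series = 8 x^4 - 8 x^2 + 1
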